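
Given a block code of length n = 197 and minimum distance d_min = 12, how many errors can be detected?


Detection capability = d_min - 1 = 12 - 1 = 11

11 errors


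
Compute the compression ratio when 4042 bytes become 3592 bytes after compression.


Ratio = original / compressed = 4042 / 3592 = 1.1253

1.1253


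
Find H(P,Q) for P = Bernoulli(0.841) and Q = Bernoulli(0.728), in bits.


H(P,Q) = -p*log2(q) - (1-p)*log2(1-q). -0.841*log2(0.728) = 0.385169; -0.159*log2(0.272) = 0.298653. H(P,Q) = 0.385169 + 0.298653 = 0.6838

0.6838 bits


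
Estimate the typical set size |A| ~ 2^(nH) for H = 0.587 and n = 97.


log2|A_typical| = nH = 97 * 0.587 = 56.939, so |A_typical| ~ 2^56.939 = 1.381e+17

1.381e+17


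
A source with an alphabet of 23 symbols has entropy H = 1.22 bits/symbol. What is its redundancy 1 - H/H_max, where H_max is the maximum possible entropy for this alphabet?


H_max = log2(K) = log2(23) = 4.5236 bits/symbol. Redundancy = 1 - H/H_max = 1 - 1.22/4.5236 = 1 - 0.2697 = 0.7303

0.7303


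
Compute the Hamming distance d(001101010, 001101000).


Count differing positions: . . . . . . . ^ . = 1 differences

1


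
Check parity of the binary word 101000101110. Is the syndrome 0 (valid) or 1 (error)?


Syndrome = XOR of all bits = 1 XOR 0 XOR 1 XOR 0 XOR 0 XOR 0 XOR 1 XOR 0 XOR 1 XOR 1 XOR 1 XOR 0 = 0

0


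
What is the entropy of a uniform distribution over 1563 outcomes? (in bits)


H = log2(n) = log2(1563) = 10.6101

10.6101 bits


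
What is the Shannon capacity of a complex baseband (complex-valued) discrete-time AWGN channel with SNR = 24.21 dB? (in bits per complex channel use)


SNR_linear = 10^(24.21/10) = 263.6331; C = log2(1 + SNR_linear) = log2(1 + 263.6331) = 8.0478

8.0478 bits/channel use


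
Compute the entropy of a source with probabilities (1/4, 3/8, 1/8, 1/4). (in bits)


H = -sum(p_i * log2(p_i)). Terms: -(1/4)*log2(1/4) = 0.500000; -(3/8)*log2(3/8) = 0.530639; -(1/8)*log2(1/8) = 0.375000; -(1/4)*log2(1/4) = 0.500000. H = 0.500000 + 0.530639 + 0.375000 + 0.500000 = 1.9056

1.9056 bits


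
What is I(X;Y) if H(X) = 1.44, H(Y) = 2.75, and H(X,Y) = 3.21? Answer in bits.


I(X;Y) = H(X) + H(Y) - H(X,Y) = 1.44 + 2.75 - 3.21 = 0.98

0.98 bits


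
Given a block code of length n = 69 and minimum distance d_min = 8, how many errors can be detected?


Detection capability = d_min - 1 = 8 - 1 = 7

7 errors


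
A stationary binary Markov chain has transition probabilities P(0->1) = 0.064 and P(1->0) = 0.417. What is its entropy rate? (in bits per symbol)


Stationary distribution: pi_0 = p10/(p01+p10) = 0.8669, pi_1 = 0.1331. Entropy rate H' = pi_0*H(p01) + pi_1*H(p10) = 0.8669*0.3431 + 0.1331*0.98 = 0.4279

0.4279 bits/symbol


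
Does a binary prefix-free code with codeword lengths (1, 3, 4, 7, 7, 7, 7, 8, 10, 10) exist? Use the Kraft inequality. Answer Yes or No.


Kraft sum = sum(2^(-l_i)) = 0.7246, need <= 1. Result: satisfied (a binary prefix-free code with these lengths exists)

Yes


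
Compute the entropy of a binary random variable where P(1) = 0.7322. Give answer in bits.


H = -p*log2(p) - (1-p)*log2(1-p). -0.7322*log2(0.7322) = 0.329263; -0.2678*log2(0.2678) = 0.509027. H = 0.329263 + 0.509027 = 0.8383

0.8383 bits


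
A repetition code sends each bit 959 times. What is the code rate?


Rate = k/n = 1/959

1/959


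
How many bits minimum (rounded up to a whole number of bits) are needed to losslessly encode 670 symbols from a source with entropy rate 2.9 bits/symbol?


Minimum bits >= n * H = 670 * 2.9 = 1943.0, rounded up to a whole number of bits = 1943

1943 bits


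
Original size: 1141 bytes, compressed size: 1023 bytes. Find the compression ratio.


Ratio = original / compressed = 1141 / 1023 = 1.1153

1.1153


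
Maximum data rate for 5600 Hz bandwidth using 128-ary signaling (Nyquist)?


Rate = 2 * B * log2(M) = 2 * 5600 * 7.0 = 78400.0

78400.0 bps


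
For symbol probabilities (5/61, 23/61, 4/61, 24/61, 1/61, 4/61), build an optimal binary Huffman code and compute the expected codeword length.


Huffman construction (repeatedly merge the two least-probable nodes; each merge adds 1 bit to every symbol beneath it): 1/61 + 4/61 = 5/61; 4/61 + 5/61 = 9/61; 5/61 + 9/61 = 14/61; 14/61 + 23/61 = 37/61; 24/61 + 37/61 = 1. Resulting codeword lengths (in the order the probabilities were given): (4, 2, 4, 1, 4, 4). L_avg = sum(p_i * l_i) = 5/61*4 + 23/61*2 + 4/61*4 + 24/61*1 + 1/61*4 + 4/61*4 = 126/61 = 2.0656

2.0656 bits


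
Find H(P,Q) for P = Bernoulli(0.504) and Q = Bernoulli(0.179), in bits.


H(P,Q) = -p*log2(q) - (1-p)*log2(1-q). -0.504*log2(0.179) = 1.250912; -0.496*log2(0.821) = 0.141135. H(P,Q) = 1.250912 + 0.141135 = 1.392

1.392 bits


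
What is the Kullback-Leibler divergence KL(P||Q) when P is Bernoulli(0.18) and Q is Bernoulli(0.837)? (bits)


KL = p*log2(p/q) + (1-p)*log2((1-p)/(1-q)) = 0.18*log2(0.18/0.837) + 0.82*log2(0.82/0.163) = 1.5121

1.5121 bits


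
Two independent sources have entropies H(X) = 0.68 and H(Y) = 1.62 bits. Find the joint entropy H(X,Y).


For independent variables, H(X,Y) = H(X) + H(Y) = 0.68 + 1.62 = 2.3

2.3 bits


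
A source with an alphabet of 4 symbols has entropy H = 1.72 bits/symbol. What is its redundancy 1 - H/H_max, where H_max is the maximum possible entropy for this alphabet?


H_max = log2(K) = log2(4) = 2.0 bits/symbol. Redundancy = 1 - H/H_max = 1 - 1.72/2.0 = 1 - 0.86 = 0.14

0.14


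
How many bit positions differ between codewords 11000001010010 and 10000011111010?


Count differing positions: . ^ . . . . ^ . ^ . ^ . . . = 4 differences

4


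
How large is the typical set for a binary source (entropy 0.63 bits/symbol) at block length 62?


log2|A_typical| = nH = 62 * 0.63 = 39.06, so |A_typical| ~ 2^39.06 = 5.731e+11

5.731e+11


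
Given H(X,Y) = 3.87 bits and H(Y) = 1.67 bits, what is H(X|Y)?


H(X|Y) = H(X,Y) - H(Y) = 3.87 - 1.67 = 2.2

2.2 bits


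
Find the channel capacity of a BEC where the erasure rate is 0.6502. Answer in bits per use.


C = 1 - epsilon = 1 - 0.6502 = 0.3498

0.3498 bits


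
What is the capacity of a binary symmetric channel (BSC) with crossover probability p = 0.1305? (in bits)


H(p) = -p*log2(p) - (1-p)*log2(1-p) = -0.1305*log2(0.1305) - 0.8695*log2(0.8695) = 0.383393 + 0.175415 = 0.5588. C = 1 - H(p) = 1 - 0.5588 = 0.4412

0.4412 bits


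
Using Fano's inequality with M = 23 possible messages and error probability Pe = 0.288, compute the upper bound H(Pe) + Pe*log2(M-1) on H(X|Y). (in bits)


H(Pe) = -Pe*log2(Pe) - (1-Pe)*log2(1-Pe) = -0.288*log2(0.288) - 0.712*log2(0.712) = 0.517207 + 0.348916 = 0.8661. Pe*log2(M-1) = 0.288*log2(22) = 1.284316. Bound = H(Pe) + Pe*log2(M-1) = 0.517207 + 0.348916 + 1.284316 = 2.1504

2.1504 bits


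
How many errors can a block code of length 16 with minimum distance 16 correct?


Correction capability = floor((d-1)/2) = floor((16-1)/2) = 7

7 errors


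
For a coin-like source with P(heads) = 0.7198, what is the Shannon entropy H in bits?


H = -p*log2(p) - (1-p)*log2(1-p). -0.7198*log2(0.7198) = 0.341424; -0.2802*log2(0.2802) = 0.514299. H = 0.341424 + 0.514299 = 0.8557

0.8557 bits


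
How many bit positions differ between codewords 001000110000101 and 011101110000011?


Count differing positions: . ^ . ^ . ^ . . . . . . ^ ^ . = 5 differences

5


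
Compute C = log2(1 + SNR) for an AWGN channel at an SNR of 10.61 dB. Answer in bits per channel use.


SNR_linear = 10^(10.61/10) = 11.508; C = log2(1 + SNR_linear) = log2(1 + 11.508) = 3.6448

3.6448 bits/channel use


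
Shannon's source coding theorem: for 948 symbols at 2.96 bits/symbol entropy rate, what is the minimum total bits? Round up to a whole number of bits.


Minimum bits >= n * H = 948 * 2.96 = 2806.08, rounded up to a whole number of bits = 2807

2807 bits


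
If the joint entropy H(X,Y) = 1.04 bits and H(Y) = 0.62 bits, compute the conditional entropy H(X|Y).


H(X|Y) = H(X,Y) - H(Y) = 1.04 - 0.62 = 0.42

0.42 bits


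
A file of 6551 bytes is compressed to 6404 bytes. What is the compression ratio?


Ratio = original / compressed = 6551 / 6404 = 1.023

1.023


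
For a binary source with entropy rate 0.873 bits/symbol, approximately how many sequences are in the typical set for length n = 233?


log2|A_typical| = nH = 233 * 0.873 = 203.409, so |A_typical| ~ 2^203.409 = 1.707e+61

1.707e+61


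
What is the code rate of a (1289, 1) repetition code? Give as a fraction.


Rate = k/n = 1/1289

1/1289


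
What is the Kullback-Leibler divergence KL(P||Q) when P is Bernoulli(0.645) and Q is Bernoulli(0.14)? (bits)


KL = p*log2(p/q) + (1-p)*log2((1-p)/(1-q)) = 0.645*log2(0.645/0.14) + 0.355*log2(0.355/0.86) = 0.9683

0.9683 bits


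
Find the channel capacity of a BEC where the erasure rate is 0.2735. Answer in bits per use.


C = 1 - epsilon = 1 - 0.2735 = 0.7265

0.7265 bits


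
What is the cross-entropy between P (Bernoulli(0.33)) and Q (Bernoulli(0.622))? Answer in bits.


H(P,Q) = -p*log2(q) - (1-p)*log2(1-q). -0.33*log2(0.622) = 0.226054; -0.67*log2(0.378) = 0.940373. H(P,Q) = 0.226054 + 0.940373 = 1.1664

1.1664 bits


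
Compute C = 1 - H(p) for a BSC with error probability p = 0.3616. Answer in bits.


H(p) = -p*log2(p) - (1-p)*log2(1-p) = -0.3616*log2(0.3616) - 0.6384*log2(0.6384) = 0.530660 + 0.413343 = 0.944. C = 1 - H(p) = 1 - 0.944 = 0.056

0.056 bits


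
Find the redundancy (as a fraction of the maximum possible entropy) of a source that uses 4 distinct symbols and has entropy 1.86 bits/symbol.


H_max = log2(K) = log2(4) = 2.0 bits/symbol. Redundancy = 1 - H/H_max = 1 - 1.86/2.0 = 1 - 0.93 = 0.07

0.07


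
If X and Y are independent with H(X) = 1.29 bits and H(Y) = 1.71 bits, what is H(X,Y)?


For independent variables, H(X,Y) = H(X) + H(Y) = 1.29 + 1.71 = 3.0

3.0 bits


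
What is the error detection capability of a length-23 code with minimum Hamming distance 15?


Detection capability = d_min - 1 = 15 - 1 = 14

14 errors


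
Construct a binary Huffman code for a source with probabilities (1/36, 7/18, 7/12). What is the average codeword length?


Huffman construction (repeatedly merge the two least-probable nodes; each merge adds 1 bit to every symbol beneath it): 1/36 + 7/18 = 5/12; 5/12 + 7/12 = 1. Resulting codeword lengths (in the order the probabilities were given): (2, 2, 1). L_avg = sum(p_i * l_i) = 1/36*2 + 7/18*2 + 7/12*1 = 17/12 = 1.4167

1.4167 bits


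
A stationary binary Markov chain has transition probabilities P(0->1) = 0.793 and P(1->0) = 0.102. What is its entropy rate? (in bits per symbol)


Stationary distribution: pi_0 = p10/(p01+p10) = 0.114, pi_1 = 0.886. Entropy rate H' = pi_0*H(p01) + pi_1*H(p10) = 0.114*0.7357 + 0.886*0.4753 = 0.505

0.505 bits/symbol


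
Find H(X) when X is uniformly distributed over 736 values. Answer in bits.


H = log2(n) = log2(736) = 9.5236

9.5236 bits


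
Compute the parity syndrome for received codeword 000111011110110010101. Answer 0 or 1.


Syndrome = XOR of all bits = 0 XOR 0 XOR 0 XOR 1 XOR 1 XOR 1 XOR 0 XOR 1 XOR 1 XOR 1 XOR 1 XOR 0 XOR 1 XOR 1 XOR 0 XOR 0 XOR 1 XOR 0 XOR 1 XOR 0 XOR 1 = 0

0


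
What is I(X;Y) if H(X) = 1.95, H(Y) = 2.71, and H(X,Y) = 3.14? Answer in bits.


I(X;Y) = H(X) + H(Y) - H(X,Y) = 1.95 + 2.71 - 3.14 = 1.52

1.52 bits


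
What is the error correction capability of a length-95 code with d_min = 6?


Correction capability = floor((d-1)/2) = floor((6-1)/2) = 2

2 errors


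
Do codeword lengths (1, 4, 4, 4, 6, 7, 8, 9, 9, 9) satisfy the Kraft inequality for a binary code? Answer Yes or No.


Kraft sum = sum(2^(-l_i)) = 0.7207, need <= 1. Result: satisfied (a binary prefix-free code with these lengths exists)

Yes


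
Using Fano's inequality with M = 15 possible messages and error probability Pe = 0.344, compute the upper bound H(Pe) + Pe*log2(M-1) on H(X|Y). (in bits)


H(Pe) = -Pe*log2(Pe) - (1-Pe)*log2(1-Pe) = -0.344*log2(0.344) - 0.656*log2(0.656) = 0.529595 + 0.399000 = 0.9286. Pe*log2(M-1) = 0.344*log2(14) = 1.309730. Bound = H(Pe) + Pe*log2(M-1) = 0.529595 + 0.399000 + 1.309730 = 2.2383

2.2383 bits


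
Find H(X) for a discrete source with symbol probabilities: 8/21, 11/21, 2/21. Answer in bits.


H = -sum(p_i * log2(p_i)). Terms: -(8/21)*log2(8/21) = 0.530407; -(11/21)*log2(11/21) = 0.488654; -(2/21)*log2(2/21) = 0.323078. H = 0.530407 + 0.488654 + 0.323078 = 1.3421

1.3421 bits


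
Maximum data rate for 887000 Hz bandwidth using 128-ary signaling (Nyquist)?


Rate = 2 * B * log2(M) = 2 * 887000 * 7.0 = 12418000.0

12418000.0 bps


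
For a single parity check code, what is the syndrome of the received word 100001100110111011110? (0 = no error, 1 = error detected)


Syndrome = XOR of all bits = 1 XOR 0 XOR 0 XOR 0 XOR 0 XOR 1 XOR 1 XOR 0 XOR 0 XOR 1 XOR 1 XOR 0 XOR 1 XOR 1 XOR 1 XOR 0 XOR 1 XOR 1 XOR 1 XOR 1 XOR 0 = 0

0


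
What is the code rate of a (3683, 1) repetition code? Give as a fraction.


Rate = k/n = 1/3683

1/3683


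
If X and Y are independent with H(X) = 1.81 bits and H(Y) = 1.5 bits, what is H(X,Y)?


For independent variables, H(X,Y) = H(X) + H(Y) = 1.81 + 1.5 = 3.31

3.31 bits


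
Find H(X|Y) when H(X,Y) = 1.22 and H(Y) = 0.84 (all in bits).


H(X|Y) = H(X,Y) - H(Y) = 1.22 - 0.84 = 0.38

0.38 bits


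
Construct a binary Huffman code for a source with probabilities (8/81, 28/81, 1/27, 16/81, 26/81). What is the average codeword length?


Huffman construction (repeatedly merge the two least-probable nodes; each merge adds 1 bit to every symbol beneath it): 1/27 + 8/81 = 11/81; 11/81 + 16/81 = 1/3; 26/81 + 1/3 = 53/81; 28/81 + 53/81 = 1. Resulting codeword lengths (in the order the probabilities were given): (4, 1, 4, 3, 2). L_avg = sum(p_i * l_i) = 8/81*4 + 28/81*1 + 1/27*4 + 16/81*3 + 26/81*2 = 172/81 = 2.1235

2.1235 bits


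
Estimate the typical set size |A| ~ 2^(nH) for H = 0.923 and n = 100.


log2|A_typical| = nH = 100 * 0.923 = 92.3, so |A_typical| ~ 2^92.3 = 6.096e+27

6.096e+27


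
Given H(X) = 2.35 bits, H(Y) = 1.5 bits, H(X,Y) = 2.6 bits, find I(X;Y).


I(X;Y) = H(X) + H(Y) - H(X,Y) = 2.35 + 1.5 - 2.6 = 1.25

1.25 bits


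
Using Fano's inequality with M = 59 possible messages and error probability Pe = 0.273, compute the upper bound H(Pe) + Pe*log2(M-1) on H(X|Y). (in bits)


H(Pe) = -Pe*log2(Pe) - (1-Pe)*log2(1-Pe) = -0.273*log2(0.273) - 0.727*log2(0.727) = 0.511336 + 0.334400 = 0.8457. Pe*log2(M-1) = 0.273*log2(58) = 1.599229. Bound = H(Pe) + Pe*log2(M-1) = 0.511336 + 0.334400 + 1.599229 = 2.445

2.445 bits


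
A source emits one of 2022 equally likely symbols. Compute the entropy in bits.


H = log2(n) = log2(2022) = 10.9816

10.9816 bits


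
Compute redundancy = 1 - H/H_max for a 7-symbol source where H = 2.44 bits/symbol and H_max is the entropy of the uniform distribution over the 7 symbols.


H_max = log2(K) = log2(7) = 2.8074 bits/symbol. Redundancy = 1 - H/H_max = 1 - 2.44/2.8074 = 1 - 0.8691 = 0.1309

0.1309


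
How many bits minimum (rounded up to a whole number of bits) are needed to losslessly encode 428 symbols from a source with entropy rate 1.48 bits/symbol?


Minimum bits >= n * H = 428 * 1.48 = 633.44, rounded up to a whole number of bits = 634

634 bits


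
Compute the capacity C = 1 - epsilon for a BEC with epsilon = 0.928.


C = 1 - epsilon = 1 - 0.928 = 0.072

0.072 bits


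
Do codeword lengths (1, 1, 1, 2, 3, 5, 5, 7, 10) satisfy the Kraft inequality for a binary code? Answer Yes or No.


Kraft sum = sum(2^(-l_i)) = 1.9463, need <= 1. Result: violated (a binary prefix-free code with these lengths cannot exist)

No


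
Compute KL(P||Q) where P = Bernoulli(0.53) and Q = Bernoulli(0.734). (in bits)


KL = p*log2(p/q) + (1-p)*log2((1-p)/(1-q)) = 0.53*log2(0.53/0.734) + 0.47*log2(0.47/0.266) = 0.137

0.137 bits


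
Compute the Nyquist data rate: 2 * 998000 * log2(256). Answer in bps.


Rate = 2 * B * log2(M) = 2 * 998000 * 8.0 = 15968000.0

15968000.0 bps


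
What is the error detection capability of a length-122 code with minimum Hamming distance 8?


Detection capability = d_min - 1 = 8 - 1 = 7

7 errors


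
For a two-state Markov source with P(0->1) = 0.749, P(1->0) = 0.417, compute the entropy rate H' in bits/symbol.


Stationary distribution: pi_0 = p10/(p01+p10) = 0.3576, pi_1 = 0.6424. Entropy rate H' = pi_0*H(p01) + pi_1*H(p10) = 0.3576*0.8129 + 0.6424*0.98 = 0.9202

0.9202 bits/symbol


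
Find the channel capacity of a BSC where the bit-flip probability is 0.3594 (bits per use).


H(p) = -p*log2(p) - (1-p)*log2(1-p) = -0.3594*log2(0.3594) - 0.6406*log2(0.6406) = 0.530596 + 0.411588 = 0.9422. C = 1 - H(p) = 1 - 0.9422 = 0.0578

0.0578 bits


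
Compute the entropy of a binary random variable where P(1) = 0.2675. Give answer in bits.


H = -p*log2(p) - (1-p)*log2(1-p). -0.2675*log2(0.2675) = 0.508889; -0.7325*log2(0.7325) = 0.328965. H = 0.508889 + 0.328965 = 0.8379

0.8379 bits


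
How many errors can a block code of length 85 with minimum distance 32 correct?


Correction capability = floor((d-1)/2) = floor((32-1)/2) = 15

15 errors


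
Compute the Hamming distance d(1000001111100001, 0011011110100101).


Count differing positions: ^ . ^ ^ . ^ . . . ^ . . . ^ . . = 6 differences

6


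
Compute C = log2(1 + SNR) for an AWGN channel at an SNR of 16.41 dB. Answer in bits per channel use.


SNR_linear = 10^(16.41/10) = 43.7522; C = log2(1 + SNR_linear) = log2(1 + 43.7522) = 5.4839

5.4839 bits/channel use


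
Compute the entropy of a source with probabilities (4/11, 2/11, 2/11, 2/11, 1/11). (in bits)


H = -sum(p_i * log2(p_i)). Terms: -(4/11)*log2(4/11) = 0.530702; -(2/11)*log2(2/11) = 0.447169; -(2/11)*log2(2/11) = 0.447169; -(2/11)*log2(2/11) = 0.447169; -(1/11)*log2(1/11) = 0.314494. H = 0.530702 + 0.447169 + 0.447169 + 0.447169 + 0.314494 = 2.1867

2.1867 bits


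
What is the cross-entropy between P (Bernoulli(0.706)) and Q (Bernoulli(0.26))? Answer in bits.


H(P,Q) = -p*log2(q) - (1-p)*log2(1-q). -0.706*log2(0.26) = 1.372052; -0.294*log2(0.74) = 0.127714. H(P,Q) = 1.372052 + 0.127714 = 1.4998

1.4998 bits


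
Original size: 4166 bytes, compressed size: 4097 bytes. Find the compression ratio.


Ratio = original / compressed = 4166 / 4097 = 1.0168

1.0168


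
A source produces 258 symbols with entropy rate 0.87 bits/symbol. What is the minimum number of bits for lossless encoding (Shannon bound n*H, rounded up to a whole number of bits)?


Minimum bits >= n * H = 258 * 0.87 = 224.46, rounded up to a whole number of bits = 225

225 bits


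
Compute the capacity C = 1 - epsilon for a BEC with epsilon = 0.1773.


C = 1 - epsilon = 1 - 0.1773 = 0.8227

0.8227 bits


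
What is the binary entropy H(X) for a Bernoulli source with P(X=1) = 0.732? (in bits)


H = -p*log2(p) - (1-p)*log2(1-p). -0.732*log2(0.732) = 0.329462; -0.268*log2(0.268) = 0.509118. H = 0.329462 + 0.509118 = 0.8386

0.8386 bits


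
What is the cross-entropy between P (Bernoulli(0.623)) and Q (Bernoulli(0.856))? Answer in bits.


H(P,Q) = -p*log2(q) - (1-p)*log2(1-q). -0.623*log2(0.856) = 0.139750; -0.377*log2(0.144) = 1.054039. H(P,Q) = 0.139750 + 1.054039 = 1.1938

1.1938 bits


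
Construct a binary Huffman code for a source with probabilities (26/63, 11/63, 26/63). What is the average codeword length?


Huffman construction (repeatedly merge the two least-probable nodes; each merge adds 1 bit to every symbol beneath it): 11/63 + 26/63 = 37/63; 26/63 + 37/63 = 1. Resulting codeword lengths (in the order the probabilities were given): (2, 2, 1). L_avg = sum(p_i * l_i) = 26/63*2 + 11/63*2 + 26/63*1 = 100/63 = 1.5873

1.5873 bits


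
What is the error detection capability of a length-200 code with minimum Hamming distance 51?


Detection capability = d_min - 1 = 51 - 1 = 50

50 errors


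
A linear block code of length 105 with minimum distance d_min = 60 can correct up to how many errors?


Correction capability = floor((d-1)/2) = floor((60-1)/2) = 29

29 errors


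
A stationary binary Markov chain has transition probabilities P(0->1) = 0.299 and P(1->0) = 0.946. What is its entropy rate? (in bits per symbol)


Stationary distribution: pi_0 = p10/(p01+p10) = 0.7598, pi_1 = 0.2402. Entropy rate H' = pi_0*H(p01) + pi_1*H(p10) = 0.7598*0.8801 + 0.2402*0.3032 = 0.7415

0.7415 bits/symbol


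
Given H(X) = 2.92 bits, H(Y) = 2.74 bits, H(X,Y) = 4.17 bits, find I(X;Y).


I(X;Y) = H(X) + H(Y) - H(X,Y) = 2.92 + 2.74 - 4.17 = 1.49

1.49 bits


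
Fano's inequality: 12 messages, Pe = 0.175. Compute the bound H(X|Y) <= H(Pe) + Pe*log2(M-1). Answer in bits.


H(Pe) = -Pe*log2(Pe) - (1-Pe)*log2(1-Pe) = -0.175*log2(0.175) - 0.825*log2(0.825) = 0.440050 + 0.228966 = 0.669. Pe*log2(M-1) = 0.175*log2(11) = 0.605401. Bound = H(Pe) + Pe*log2(M-1) = 0.440050 + 0.228966 + 0.605401 = 1.2744

1.2744 bits


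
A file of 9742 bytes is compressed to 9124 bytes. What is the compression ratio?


Ratio = original / compressed = 9742 / 9124 = 1.0677

1.0677


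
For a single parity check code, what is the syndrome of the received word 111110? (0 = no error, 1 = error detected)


Syndrome = XOR of all bits = 1 XOR 1 XOR 1 XOR 1 XOR 1 XOR 0 = 1

1


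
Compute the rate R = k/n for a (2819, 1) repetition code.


Rate = k/n = 1/2819

1/2819


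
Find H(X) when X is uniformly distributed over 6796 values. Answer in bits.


H = log2(n) = log2(6796) = 12.7305

12.7305 bits


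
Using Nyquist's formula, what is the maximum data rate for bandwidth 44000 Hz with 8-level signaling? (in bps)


Rate = 2 * B * log2(M) = 2 * 44000 * 3.0 = 264000.0

264000.0 bps


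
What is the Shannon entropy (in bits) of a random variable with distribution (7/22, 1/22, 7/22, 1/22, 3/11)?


H = -sum(p_i * log2(p_i)). Terms: -(7/22)*log2(7/22) = 0.525661; -(1/22)*log2(1/22) = 0.202701; -(7/22)*log2(7/22) = 0.525661; -(1/22)*log2(1/22) = 0.202701; -(3/11)*log2(3/11) = 0.511219. H = 0.525661 + 0.202701 + 0.525661 + 0.202701 + 0.511219 = 1.9679

1.9679 bits


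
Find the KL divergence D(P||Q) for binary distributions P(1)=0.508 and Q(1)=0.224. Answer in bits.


KL = p*log2(p/q) + (1-p)*log2((1-p)/(1-q)) = 0.508*log2(0.508/0.224) + 0.492*log2(0.492/0.776) = 0.2767

0.2767 bits


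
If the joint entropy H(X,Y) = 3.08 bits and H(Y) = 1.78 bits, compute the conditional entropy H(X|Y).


H(X|Y) = H(X,Y) - H(Y) = 3.08 - 1.78 = 1.3

1.3 bits


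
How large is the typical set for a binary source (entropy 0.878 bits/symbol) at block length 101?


log2|A_typical| = nH = 101 * 0.878 = 88.678, so |A_typical| ~ 2^88.678 = 4.952e+26

4.952e+26


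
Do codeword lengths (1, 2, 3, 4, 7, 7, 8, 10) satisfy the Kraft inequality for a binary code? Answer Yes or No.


Kraft sum = sum(2^(-l_i)) = 0.958, need <= 1. Result: satisfied (a binary prefix-free code with these lengths exists)

Yes


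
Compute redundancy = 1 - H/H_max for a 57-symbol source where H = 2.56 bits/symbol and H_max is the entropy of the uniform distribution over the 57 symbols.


H_max = log2(K) = log2(57) = 5.8329 bits/symbol. Redundancy = 1 - H/H_max = 1 - 2.56/5.8329 = 1 - 0.4389 = 0.5611

0.5611


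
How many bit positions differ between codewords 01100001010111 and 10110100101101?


Count differing positions: ^ ^ . ^ . ^ . ^ ^ ^ ^ . ^ . = 9 differences

9


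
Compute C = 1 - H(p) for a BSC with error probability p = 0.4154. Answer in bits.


H(p) = -p*log2(p) - (1-p)*log2(1-p) = -0.4154*log2(0.4154) - 0.5846*log2(0.5846) = 0.526489 + 0.452760 = 0.9792. C = 1 - H(p) = 1 - 0.9792 = 0.0208

0.0208 bits


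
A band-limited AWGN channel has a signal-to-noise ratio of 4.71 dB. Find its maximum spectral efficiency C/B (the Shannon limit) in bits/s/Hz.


SNR_linear = 10^(4.71/10) = 2.958; C/B = log2(1 + SNR_linear) = log2(1 + 2.958) = 1.9848

1.9848 bits/s/Hz


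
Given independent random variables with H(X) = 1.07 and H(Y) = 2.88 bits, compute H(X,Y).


For independent variables, H(X,Y) = H(X) + H(Y) = 1.07 + 2.88 = 3.95

3.95 bits


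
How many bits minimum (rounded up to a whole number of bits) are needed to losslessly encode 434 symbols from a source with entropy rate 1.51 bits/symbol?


Minimum bits >= n * H = 434 * 1.51 = 655.34, rounded up to a whole number of bits = 656

656 bits


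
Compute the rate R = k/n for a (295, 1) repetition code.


Rate = k/n = 1/295

1/295


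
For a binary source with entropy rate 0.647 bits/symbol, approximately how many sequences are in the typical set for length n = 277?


log2|A_typical| = nH = 277 * 0.647 = 179.219, so |A_typical| ~ 2^179.219 = 8.919e+53

8.919e+53


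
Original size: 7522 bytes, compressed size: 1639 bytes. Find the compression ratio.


Ratio = original / compressed = 7522 / 1639 = 4.5894

4.5894


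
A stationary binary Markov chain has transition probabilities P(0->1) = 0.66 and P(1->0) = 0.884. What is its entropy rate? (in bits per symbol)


Stationary distribution: pi_0 = p10/(p01+p10) = 0.5725, pi_1 = 0.4275. Entropy rate H' = pi_0*H(p01) + pi_1*H(p10) = 0.5725*0.9248 + 0.4275*0.5178 = 0.7508

0.7508 bits/symbol


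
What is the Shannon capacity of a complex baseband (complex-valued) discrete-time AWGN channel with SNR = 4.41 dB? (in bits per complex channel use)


SNR_linear = 10^(4.41/10) = 2.7606; C = log2(1 + SNR_linear) = log2(1 + 2.7606) = 1.911

1.911 bits/channel use


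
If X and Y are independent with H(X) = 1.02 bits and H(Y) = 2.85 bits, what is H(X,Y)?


For independent variables, H(X,Y) = H(X) + H(Y) = 1.02 + 2.85 = 3.87

3.87 bits


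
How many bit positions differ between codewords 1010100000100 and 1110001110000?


Count differing positions: . ^ . . ^ . ^ ^ ^ . ^ . . = 6 differences

6


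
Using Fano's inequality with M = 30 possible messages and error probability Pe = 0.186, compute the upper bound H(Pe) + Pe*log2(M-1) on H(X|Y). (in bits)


H(Pe) = -Pe*log2(Pe) - (1-Pe)*log2(1-Pe) = -0.186*log2(0.186) - 0.814*log2(0.814) = 0.451352 + 0.241676 = 0.693. Pe*log2(M-1) = 0.186*log2(29) = 0.903584. Bound = H(Pe) + Pe*log2(M-1) = 0.451352 + 0.241676 + 0.903584 = 1.5966

1.5966 bits


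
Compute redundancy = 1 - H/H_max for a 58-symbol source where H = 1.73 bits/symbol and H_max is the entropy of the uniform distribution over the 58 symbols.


H_max = log2(K) = log2(58) = 5.858 bits/symbol. Redundancy = 1 - H/H_max = 1 - 1.73/5.858 = 1 - 0.2953 = 0.7047

0.7047


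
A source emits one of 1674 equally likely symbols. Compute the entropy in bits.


H = log2(n) = log2(1674) = 10.7091

10.7091 bits


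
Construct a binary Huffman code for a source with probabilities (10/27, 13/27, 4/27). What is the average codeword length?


Huffman construction (repeatedly merge the two least-probable nodes; each merge adds 1 bit to every symbol beneath it): 4/27 + 10/27 = 14/27; 13/27 + 14/27 = 1. Resulting codeword lengths (in the order the probabilities were given): (2, 1, 2). L_avg = sum(p_i * l_i) = 10/27*2 + 13/27*1 + 4/27*2 = 41/27 = 1.5185

1.5185 bits


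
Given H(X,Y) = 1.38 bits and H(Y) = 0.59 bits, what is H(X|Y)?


H(X|Y) = H(X,Y) - H(Y) = 1.38 - 0.59 = 0.79

0.79 bits


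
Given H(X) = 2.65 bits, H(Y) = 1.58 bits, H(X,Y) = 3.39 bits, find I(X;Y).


I(X;Y) = H(X) + H(Y) - H(X,Y) = 2.65 + 1.58 - 3.39 = 0.84

0.84 bits


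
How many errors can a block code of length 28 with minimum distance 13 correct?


Correction capability = floor((d-1)/2) = floor((13-1)/2) = 6

6 errors


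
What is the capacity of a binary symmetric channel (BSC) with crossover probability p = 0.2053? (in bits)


H(p) = -p*log2(p) - (1-p)*log2(1-p) = -0.2053*log2(0.2053) - 0.7947*log2(0.7947) = 0.468945 + 0.263457 = 0.7324. C = 1 - H(p) = 1 - 0.7324 = 0.2676

0.2676 bits


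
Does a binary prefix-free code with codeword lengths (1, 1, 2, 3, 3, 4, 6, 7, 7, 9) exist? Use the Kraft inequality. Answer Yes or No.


Kraft sum = sum(2^(-l_i)) = 1.5957, need <= 1. Result: violated (a binary prefix-free code with these lengths cannot exist)

No


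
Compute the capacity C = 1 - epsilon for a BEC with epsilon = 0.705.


C = 1 - epsilon = 1 - 0.705 = 0.295

0.295 bits


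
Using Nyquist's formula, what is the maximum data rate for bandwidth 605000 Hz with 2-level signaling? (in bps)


Rate = 2 * B * log2(M) = 2 * 605000 * 1.0 = 1210000.0

1210000.0 bps


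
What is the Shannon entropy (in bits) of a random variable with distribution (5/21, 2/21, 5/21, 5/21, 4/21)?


H = -sum(p_i * log2(p_i)). Terms: -(5/21)*log2(5/21) = 0.492950; -(2/21)*log2(2/21) = 0.323078; -(5/21)*log2(5/21) = 0.492950; -(5/21)*log2(5/21) = 0.492950; -(4/21)*log2(4/21) = 0.455680. H = 0.492950 + 0.323078 + 0.492950 + 0.492950 + 0.455680 = 2.2576

2.2576 bits


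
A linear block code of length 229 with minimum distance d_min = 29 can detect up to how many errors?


Detection capability = d_min - 1 = 29 - 1 = 28

28 errors


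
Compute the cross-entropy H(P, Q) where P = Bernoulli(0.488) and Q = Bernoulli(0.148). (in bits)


H(P,Q) = -p*log2(q) - (1-p)*log2(1-q). -0.488*log2(0.148) = 1.345089; -0.512*log2(0.852) = 0.118310. H(P,Q) = 1.345089 + 0.118310 = 1.4634

1.4634 bits


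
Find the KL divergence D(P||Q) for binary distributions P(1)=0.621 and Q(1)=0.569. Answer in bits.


KL = p*log2(p/q) + (1-p)*log2((1-p)/(1-q)) = 0.621*log2(0.621/0.569) + 0.379*log2(0.379/0.431) = 0.008

0.008 bits


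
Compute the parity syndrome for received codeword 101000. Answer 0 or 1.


Syndrome = XOR of all bits = 1 XOR 0 XOR 1 XOR 0 XOR 0 XOR 0 = 0

0


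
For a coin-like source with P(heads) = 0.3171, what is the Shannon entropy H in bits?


H = -p*log2(p) - (1-p)*log2(1-p). -0.3171*log2(0.3171) = 0.525432; -0.6829*log2(0.6829) = 0.375768. H = 0.525432 + 0.375768 = 0.9012

0.9012 bits


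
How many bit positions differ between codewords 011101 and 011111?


Count differing positions: . . . . ^ . = 1 differences

1


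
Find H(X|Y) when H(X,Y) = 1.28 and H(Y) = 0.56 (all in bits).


H(X|Y) = H(X,Y) - H(Y) = 1.28 - 0.56 = 0.72

0.72 bits


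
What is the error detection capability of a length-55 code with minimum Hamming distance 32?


Detection capability = d_min - 1 = 32 - 1 = 31

31 errors


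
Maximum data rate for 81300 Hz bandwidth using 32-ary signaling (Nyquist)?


Rate = 2 * B * log2(M) = 2 * 81300 * 5.0 = 813000.0

813000.0 bps


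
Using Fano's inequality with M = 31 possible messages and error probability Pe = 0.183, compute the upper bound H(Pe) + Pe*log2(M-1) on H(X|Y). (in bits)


H(Pe) = -Pe*log2(Pe) - (1-Pe)*log2(1-Pe) = -0.183*log2(0.183) - 0.817*log2(0.817) = 0.448365 + 0.238231 = 0.6866. Pe*log2(M-1) = 0.183*log2(30) = 0.897961. Bound = H(Pe) + Pe*log2(M-1) = 0.448365 + 0.238231 + 0.897961 = 1.5846

1.5846 bits


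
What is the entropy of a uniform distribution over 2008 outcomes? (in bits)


H = log2(n) = log2(2008) = 10.9715

10.9715 bits


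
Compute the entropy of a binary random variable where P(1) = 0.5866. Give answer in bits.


H = -p*log2(p) - (1-p)*log2(1-p). -0.5866*log2(0.5866) = 0.451419; -0.4134*log2(0.4134) = 0.526833. H = 0.451419 + 0.526833 = 0.9783

0.9783 bits


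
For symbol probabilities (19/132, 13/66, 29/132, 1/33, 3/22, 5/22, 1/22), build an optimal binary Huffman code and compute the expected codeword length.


Huffman construction (repeatedly merge the two least-probable nodes; each merge adds 1 bit to every symbol beneath it): 1/33 + 1/22 = 5/66; 5/66 + 3/22 = 7/33; 19/132 + 13/66 = 15/44; 7/33 + 29/132 = 19/44; 5/22 + 15/44 = 25/44; 19/44 + 25/44 = 1. Resulting codeword lengths (in the order the probabilities were given): (3, 3, 2, 4, 3, 2, 4). L_avg = sum(p_i * l_i) = 19/132*3 + 13/66*3 + 29/132*2 + 1/33*4 + 3/22*3 + 5/22*2 + 1/22*4 = 347/132 = 2.6288

2.6288 bits


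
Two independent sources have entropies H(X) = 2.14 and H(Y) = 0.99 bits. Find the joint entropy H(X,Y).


For independent variables, H(X,Y) = H(X) + H(Y) = 2.14 + 0.99 = 3.13

3.13 bits


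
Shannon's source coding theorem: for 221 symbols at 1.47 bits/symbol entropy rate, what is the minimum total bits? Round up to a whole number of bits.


Minimum bits >= n * H = 221 * 1.47 = 324.87, rounded up to a whole number of bits = 325

325 bits


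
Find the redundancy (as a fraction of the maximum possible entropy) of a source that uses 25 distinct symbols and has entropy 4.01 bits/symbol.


H_max = log2(K) = log2(25) = 4.6439 bits/symbol. Redundancy = 1 - H/H_max = 1 - 4.01/4.6439 = 1 - 0.8635 = 0.1365

0.1365


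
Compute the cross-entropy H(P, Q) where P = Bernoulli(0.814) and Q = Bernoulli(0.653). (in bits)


H(P,Q) = -p*log2(q) - (1-p)*log2(1-q). -0.814*log2(0.653) = 0.500484; -0.186*log2(0.347) = 0.284021. H(P,Q) = 0.500484 + 0.284021 = 0.7845

0.7845 bits


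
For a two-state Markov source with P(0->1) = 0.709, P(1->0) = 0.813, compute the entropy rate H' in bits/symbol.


Stationary distribution: pi_0 = p10/(p01+p10) = 0.5342, pi_1 = 0.4658. Entropy rate H' = pi_0*H(p01) + pi_1*H(p10) = 0.5342*0.87 + 0.4658*0.6952 = 0.7886

0.7886 bits/symbol


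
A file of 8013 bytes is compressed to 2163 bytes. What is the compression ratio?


Ratio = original / compressed = 8013 / 2163 = 3.7046

3.7046


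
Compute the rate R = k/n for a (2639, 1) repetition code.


Rate = k/n = 1/2639

1/2639


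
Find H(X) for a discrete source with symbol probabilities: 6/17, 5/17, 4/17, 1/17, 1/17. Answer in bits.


H = -sum(p_i * log2(p_i)). Terms: -(6/17)*log2(6/17) = 0.530294; -(5/17)*log2(5/17) = 0.519275; -(4/17)*log2(4/17) = 0.491168; -(1/17)*log2(1/17) = 0.240439; -(1/17)*log2(1/17) = 0.240439. H = 0.530294 + 0.519275 + 0.491168 + 0.240439 + 0.240439 = 2.0216

2.0216 bits


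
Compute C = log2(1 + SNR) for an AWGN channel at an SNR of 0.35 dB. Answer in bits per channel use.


SNR_linear = 10^(0.35/10) = 1.0839; C = log2(1 + SNR_linear) = log2(1 + 1.0839) = 1.0593

1.0593 bits/channel use


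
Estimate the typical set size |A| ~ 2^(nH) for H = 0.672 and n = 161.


log2|A_typical| = nH = 161 * 0.672 = 108.192, so |A_typical| ~ 2^108.192 = 3.707e+32

3.707e+32


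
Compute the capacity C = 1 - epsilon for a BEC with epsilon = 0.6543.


C = 1 - epsilon = 1 - 0.6543 = 0.3457

0.3457 bits


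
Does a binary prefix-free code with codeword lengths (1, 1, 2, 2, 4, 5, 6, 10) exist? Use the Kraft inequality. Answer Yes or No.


Kraft sum = sum(2^(-l_i)) = 1.6104, need <= 1. Result: violated (a binary prefix-free code with these lengths cannot exist)

No


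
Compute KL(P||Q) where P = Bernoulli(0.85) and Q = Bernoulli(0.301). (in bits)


KL = p*log2(p/q) + (1-p)*log2((1-p)/(1-q)) = 0.85*log2(0.85/0.301) + 0.15*log2(0.15/0.699) = 0.94

0.94 bits


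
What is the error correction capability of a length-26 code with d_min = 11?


Correction capability = floor((d-1)/2) = floor((11-1)/2) = 5

5 errors


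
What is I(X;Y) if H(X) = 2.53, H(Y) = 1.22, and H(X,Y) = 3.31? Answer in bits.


I(X;Y) = H(X) + H(Y) - H(X,Y) = 2.53 + 1.22 - 3.31 = 0.44

0.44 bits


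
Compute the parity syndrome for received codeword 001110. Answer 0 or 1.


Syndrome = XOR of all bits = 0 XOR 0 XOR 1 XOR 1 XOR 1 XOR 0 = 1

1


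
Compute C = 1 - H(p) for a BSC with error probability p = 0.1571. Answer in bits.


H(p) = -p*log2(p) - (1-p)*log2(1-p) = -0.1571*log2(0.1571) - 0.8429*log2(0.8429) = 0.419495 + 0.207831 = 0.6273. C = 1 - H(p) = 1 - 0.6273 = 0.3727

0.3727 bits


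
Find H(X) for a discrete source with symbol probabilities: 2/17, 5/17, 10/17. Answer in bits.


H = -sum(p_i * log2(p_i)). Terms: -(2/17)*log2(2/17) = 0.363231; -(5/17)*log2(5/17) = 0.519275; -(10/17)*log2(10/17) = 0.450315. H = 0.363231 + 0.519275 + 0.450315 = 1.3328

1.3328 bits


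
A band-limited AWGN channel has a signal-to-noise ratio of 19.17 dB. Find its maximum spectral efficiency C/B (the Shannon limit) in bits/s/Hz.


SNR_linear = 10^(19.17/10) = 82.6038; C/B = log2(1 + SNR_linear) = log2(1 + 82.6038) = 6.3855

6.3855 bits/s/Hz


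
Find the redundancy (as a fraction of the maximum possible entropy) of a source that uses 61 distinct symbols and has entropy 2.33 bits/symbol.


H_max = log2(K) = log2(61) = 5.9307 bits/symbol. Redundancy = 1 - H/H_max = 1 - 2.33/5.9307 = 1 - 0.3929 = 0.6071

0.6071


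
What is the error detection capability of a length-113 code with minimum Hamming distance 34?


Detection capability = d_min - 1 = 34 - 1 = 33

33 errors


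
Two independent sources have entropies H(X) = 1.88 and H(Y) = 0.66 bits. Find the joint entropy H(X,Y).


For independent variables, H(X,Y) = H(X) + H(Y) = 1.88 + 0.66 = 2.54

2.54 bits


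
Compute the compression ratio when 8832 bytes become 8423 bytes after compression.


Ratio = original / compressed = 8832 / 8423 = 1.0486

1.0486


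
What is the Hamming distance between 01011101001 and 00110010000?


Count differing positions: . ^ ^ . ^ ^ ^ ^ . . ^ = 7 differences

7


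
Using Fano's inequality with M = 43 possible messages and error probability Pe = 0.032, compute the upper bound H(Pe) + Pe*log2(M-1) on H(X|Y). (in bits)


H(Pe) = -Pe*log2(Pe) - (1-Pe)*log2(1-Pe) = -0.032*log2(0.032) - 0.968*log2(0.968) = 0.158905 + 0.045420 = 0.2043. Pe*log2(M-1) = 0.032*log2(42) = 0.172554. Bound = H(Pe) + Pe*log2(M-1) = 0.158905 + 0.045420 + 0.172554 = 0.3769

0.3769 bits


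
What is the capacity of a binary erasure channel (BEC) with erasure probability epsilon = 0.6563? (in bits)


C = 1 - epsilon = 1 - 0.6563 = 0.3437

0.3437 bits


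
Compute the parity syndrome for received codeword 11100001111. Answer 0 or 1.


Syndrome = XOR of all bits = 1 XOR 1 XOR 1 XOR 0 XOR 0 XOR 0 XOR 0 XOR 1 XOR 1 XOR 1 XOR 1 = 1

1


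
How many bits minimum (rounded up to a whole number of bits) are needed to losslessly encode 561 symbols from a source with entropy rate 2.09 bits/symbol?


Minimum bits >= n * H = 561 * 2.09 = 1172.49, rounded up to a whole number of bits = 1173

1173 bits


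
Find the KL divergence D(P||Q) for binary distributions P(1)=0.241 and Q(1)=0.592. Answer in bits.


KL = p*log2(p/q) + (1-p)*log2((1-p)/(1-q)) = 0.241*log2(0.241/0.592) + 0.759*log2(0.759/0.408) = 0.3672

0.3672 bits


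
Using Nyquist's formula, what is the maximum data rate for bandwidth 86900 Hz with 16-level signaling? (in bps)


Rate = 2 * B * log2(M) = 2 * 86900 * 4.0 = 695200.0

695200.0 bps


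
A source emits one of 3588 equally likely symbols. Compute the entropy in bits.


H = log2(n) = log2(3588) = 11.809

11.809 bits


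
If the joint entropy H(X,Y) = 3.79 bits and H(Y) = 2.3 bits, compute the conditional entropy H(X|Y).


H(X|Y) = H(X,Y) - H(Y) = 3.79 - 2.3 = 1.49

1.49 bits


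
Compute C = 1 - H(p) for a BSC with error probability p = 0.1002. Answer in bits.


H(p) = -p*log2(p) - (1-p)*log2(1-p) = -0.1002*log2(0.1002) - 0.8998*log2(0.8998) = 0.332568 + 0.137061 = 0.4696. C = 1 - H(p) = 1 - 0.4696 = 0.5304

0.5304 bits


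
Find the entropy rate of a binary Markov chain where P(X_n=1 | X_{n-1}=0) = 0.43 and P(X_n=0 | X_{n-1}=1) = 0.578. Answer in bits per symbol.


Stationary distribution: pi_0 = p10/(p01+p10) = 0.5734, pi_1 = 0.4266. Entropy rate H' = pi_0*H(p01) + pi_1*H(p10) = 0.5734*0.9858 + 0.4266*0.9824 = 0.9843

0.9843 bits/symbol


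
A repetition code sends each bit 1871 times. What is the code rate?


Rate = k/n = 1/1871

1/1871
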